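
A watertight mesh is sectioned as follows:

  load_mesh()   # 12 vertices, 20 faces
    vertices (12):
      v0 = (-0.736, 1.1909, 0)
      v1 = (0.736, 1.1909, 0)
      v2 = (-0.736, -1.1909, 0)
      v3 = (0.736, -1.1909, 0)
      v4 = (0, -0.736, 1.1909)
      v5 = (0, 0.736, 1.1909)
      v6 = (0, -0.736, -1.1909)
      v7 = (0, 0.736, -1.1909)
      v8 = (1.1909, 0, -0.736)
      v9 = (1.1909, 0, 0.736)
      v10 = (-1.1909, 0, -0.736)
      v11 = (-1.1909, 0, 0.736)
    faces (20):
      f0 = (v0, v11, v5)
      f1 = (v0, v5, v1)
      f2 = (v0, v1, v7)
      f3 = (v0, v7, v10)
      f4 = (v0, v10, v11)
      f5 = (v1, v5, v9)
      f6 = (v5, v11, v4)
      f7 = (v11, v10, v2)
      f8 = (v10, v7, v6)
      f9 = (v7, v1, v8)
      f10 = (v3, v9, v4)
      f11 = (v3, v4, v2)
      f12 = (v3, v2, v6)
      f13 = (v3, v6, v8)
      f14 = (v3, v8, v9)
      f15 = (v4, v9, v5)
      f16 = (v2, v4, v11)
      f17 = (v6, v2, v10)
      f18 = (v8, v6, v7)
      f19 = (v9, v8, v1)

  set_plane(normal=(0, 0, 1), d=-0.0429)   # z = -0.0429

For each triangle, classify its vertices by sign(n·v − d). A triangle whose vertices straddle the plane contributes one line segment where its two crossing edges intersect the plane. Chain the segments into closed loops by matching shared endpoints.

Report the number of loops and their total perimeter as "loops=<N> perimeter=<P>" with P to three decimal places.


loops=1 perimeter=7.940

Straddling triangles (10 of 20):
  (v0,v1,v7) [++-] → (0.709487, 1.17451, -0.0429)–(-0.709487, 1.17451, -0.0429)  len=1.4190
  (v0,v7,v10) [+--] → (-0.709487, 1.17451, -0.0429)–(-0.762515, 1.12148, -0.0429)  len=0.0750
  (v0,v10,v11) [+-+] → (-0.762515, 1.12148, -0.0429)–(-1.1909, 0, -0.0429)  len=1.2005
  (v11,v10,v2) [+-+] → (-1.1909, 0, -0.0429)–(-0.762515, -1.12148, -0.0429)  len=1.2005
  (v7,v1,v8) [-+-] → (0.709487, 1.17451, -0.0429)–(0.762515, 1.12148, -0.0429)  len=0.0750
  (v3,v2,v6) [++-] → (-0.709487, -1.17451, -0.0429)–(0.709487, -1.17451, -0.0429)  len=1.4190
  (v3,v6,v8) [+--] → (0.709487, -1.17451, -0.0429)–(0.762515, -1.12148, -0.0429)  len=0.0750
  (v3,v8,v9) [+-+] → (0.762515, -1.12148, -0.0429)–(1.1909, 0, -0.0429)  len=1.2005
  (v6,v2,v10) [-+-] → (-0.709487, -1.17451, -0.0429)–(-0.762515, -1.12148, -0.0429)  len=0.0750
  (v9,v8,v1) [+-+] → (1.1909, 0, -0.0429)–(0.762515, 1.12148, -0.0429)  len=1.2005

Chained into 1 loop(s):
  loop 1: 10 segments, perimeter = 7.9400
Total perimeter = 7.940


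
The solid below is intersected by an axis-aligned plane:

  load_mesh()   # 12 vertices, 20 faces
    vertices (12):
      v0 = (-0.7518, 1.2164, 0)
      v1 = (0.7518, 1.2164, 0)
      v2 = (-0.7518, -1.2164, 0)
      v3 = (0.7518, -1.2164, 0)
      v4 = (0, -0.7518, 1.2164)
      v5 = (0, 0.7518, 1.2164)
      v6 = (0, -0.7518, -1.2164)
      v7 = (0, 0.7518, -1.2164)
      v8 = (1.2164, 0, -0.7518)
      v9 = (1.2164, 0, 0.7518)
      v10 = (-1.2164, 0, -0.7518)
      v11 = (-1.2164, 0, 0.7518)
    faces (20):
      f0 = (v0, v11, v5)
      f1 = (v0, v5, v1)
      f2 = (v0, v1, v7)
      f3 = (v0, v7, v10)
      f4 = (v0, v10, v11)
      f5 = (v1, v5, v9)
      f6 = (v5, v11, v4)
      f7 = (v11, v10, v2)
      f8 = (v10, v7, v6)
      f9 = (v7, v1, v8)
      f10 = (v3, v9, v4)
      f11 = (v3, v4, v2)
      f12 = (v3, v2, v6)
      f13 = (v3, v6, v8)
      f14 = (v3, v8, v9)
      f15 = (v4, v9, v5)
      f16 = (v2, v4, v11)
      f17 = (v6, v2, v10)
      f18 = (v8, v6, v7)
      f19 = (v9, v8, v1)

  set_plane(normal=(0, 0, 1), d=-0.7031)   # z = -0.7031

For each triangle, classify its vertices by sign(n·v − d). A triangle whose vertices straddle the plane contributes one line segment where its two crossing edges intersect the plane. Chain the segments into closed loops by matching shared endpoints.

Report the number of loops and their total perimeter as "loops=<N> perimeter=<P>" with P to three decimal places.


loops=1 perimeter=6.523

Straddling triangles (10 of 20):
  (v0,v1,v7) [++-] → (0.317247, 0.947853, -0.7031)–(-0.317247, 0.947853, -0.7031)  len=0.6345
  (v0,v7,v10) [+--] → (-0.317247, 0.947853, -0.7031)–(-1.1863, 0.0787958, -0.7031)  len=1.2290
  (v0,v10,v11) [+-+] → (-1.1863, 0.0787958, -0.7031)–(-1.2164, 0, -0.7031)  len=0.0843
  (v11,v10,v2) [+-+] → (-1.2164, 0, -0.7031)–(-1.1863, -0.0787958, -0.7031)  len=0.0843
  (v7,v1,v8) [-+-] → (0.317247, 0.947853, -0.7031)–(1.1863, 0.0787958, -0.7031)  len=1.2290
  (v3,v2,v6) [++-] → (-0.317247, -0.947853, -0.7031)–(0.317247, -0.947853, -0.7031)  len=0.6345
  (v3,v6,v8) [+--] → (0.317247, -0.947853, -0.7031)–(1.1863, -0.0787958, -0.7031)  len=1.2290
  (v3,v8,v9) [+-+] → (1.1863, -0.0787958, -0.7031)–(1.2164, 0, -0.7031)  len=0.0843
  (v6,v2,v10) [-+-] → (-0.317247, -0.947853, -0.7031)–(-1.1863, -0.0787958, -0.7031)  len=1.2290
  (v9,v8,v1) [+-+] → (1.2164, 0, -0.7031)–(1.1863, 0.0787958, -0.7031)  len=0.0843

Chained into 1 loop(s):
  loop 1: 10 segments, perimeter = 6.5225
Total perimeter = 6.523


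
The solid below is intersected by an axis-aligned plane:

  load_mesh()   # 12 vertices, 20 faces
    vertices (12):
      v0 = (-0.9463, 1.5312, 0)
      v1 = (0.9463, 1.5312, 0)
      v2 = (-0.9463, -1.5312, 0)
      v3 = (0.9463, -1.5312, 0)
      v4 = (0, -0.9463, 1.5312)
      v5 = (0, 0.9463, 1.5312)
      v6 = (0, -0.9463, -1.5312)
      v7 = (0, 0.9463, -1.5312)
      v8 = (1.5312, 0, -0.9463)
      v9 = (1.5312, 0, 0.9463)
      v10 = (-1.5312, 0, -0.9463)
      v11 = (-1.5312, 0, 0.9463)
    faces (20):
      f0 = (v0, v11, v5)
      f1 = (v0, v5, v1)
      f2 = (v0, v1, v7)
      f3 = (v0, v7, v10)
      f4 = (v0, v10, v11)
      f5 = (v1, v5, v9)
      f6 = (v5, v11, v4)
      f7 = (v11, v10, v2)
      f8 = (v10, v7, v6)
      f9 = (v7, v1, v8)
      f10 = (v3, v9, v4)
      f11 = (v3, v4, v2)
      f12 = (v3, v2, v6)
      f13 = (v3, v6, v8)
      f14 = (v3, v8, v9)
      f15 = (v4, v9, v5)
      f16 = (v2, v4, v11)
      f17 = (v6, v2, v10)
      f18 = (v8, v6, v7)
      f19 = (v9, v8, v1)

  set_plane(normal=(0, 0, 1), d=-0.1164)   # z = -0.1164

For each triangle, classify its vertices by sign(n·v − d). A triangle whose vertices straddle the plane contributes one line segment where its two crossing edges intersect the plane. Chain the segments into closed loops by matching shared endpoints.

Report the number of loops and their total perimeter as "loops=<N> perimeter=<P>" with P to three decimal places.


Straddling triangles (10 of 20):
  (v0,v1,v7) [++-] → (0.874363, 1.48674, -0.1164)–(-0.874363, 1.48674, -0.1164)  len=1.7487
  (v0,v7,v10) [+--] → (-0.874363, 1.48674, -0.1164)–(-1.01825, 1.34285, -0.1164)  len=0.2035
  (v0,v10,v11) [+-+] → (-1.01825, 1.34285, -0.1164)–(-1.5312, 0, -0.1164)  len=1.4375
  (v11,v10,v2) [+-+] → (-1.5312, 0, -0.1164)–(-1.01825, -1.34285, -0.1164)  len=1.4375
  (v7,v1,v8) [-+-] → (0.874363, 1.48674, -0.1164)–(1.01825, 1.34285, -0.1164)  len=0.2035
  (v3,v2,v6) [++-] → (-0.874363, -1.48674, -0.1164)–(0.874363, -1.48674, -0.1164)  len=1.7487
  (v3,v6,v8) [+--] → (0.874363, -1.48674, -0.1164)–(1.01825, -1.34285, -0.1164)  len=0.2035
  (v3,v8,v9) [+-+] → (1.01825, -1.34285, -0.1164)–(1.5312, 0, -0.1164)  len=1.4375
  (v6,v2,v10) [-+-] → (-0.874363, -1.48674, -0.1164)–(-1.01825, -1.34285, -0.1164)  len=0.2035
  (v9,v8,v1) [+-+] → (1.5312, 0, -0.1164)–(1.01825, 1.34285, -0.1164)  len=1.4375

Chained into 1 loop(s):
  loop 1: 10 segments, perimeter = 10.0613
Total perimeter = 10.061

loops=1 perimeter=10.061


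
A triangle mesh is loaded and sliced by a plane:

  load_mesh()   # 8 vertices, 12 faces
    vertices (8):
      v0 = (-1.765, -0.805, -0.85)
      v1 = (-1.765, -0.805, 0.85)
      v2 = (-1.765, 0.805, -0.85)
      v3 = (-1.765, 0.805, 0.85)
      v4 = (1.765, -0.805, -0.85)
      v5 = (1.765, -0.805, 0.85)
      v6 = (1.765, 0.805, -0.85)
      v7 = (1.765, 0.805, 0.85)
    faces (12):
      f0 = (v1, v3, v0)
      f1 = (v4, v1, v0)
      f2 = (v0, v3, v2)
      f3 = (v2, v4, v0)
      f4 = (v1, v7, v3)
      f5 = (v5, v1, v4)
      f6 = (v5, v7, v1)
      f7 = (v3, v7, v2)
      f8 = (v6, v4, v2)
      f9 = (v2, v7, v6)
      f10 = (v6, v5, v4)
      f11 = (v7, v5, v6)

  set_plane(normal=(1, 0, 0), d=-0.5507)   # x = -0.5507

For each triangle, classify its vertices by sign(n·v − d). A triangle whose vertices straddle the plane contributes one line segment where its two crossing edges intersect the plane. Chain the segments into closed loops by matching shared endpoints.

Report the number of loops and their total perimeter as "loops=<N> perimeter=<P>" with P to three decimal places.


loops=1 perimeter=6.620

Straddling triangles (8 of 12):
  (v4,v1,v0) [+--] → (-0.5507, -0.805, 0.26521)–(-0.5507, -0.805, -0.85)  len=1.1152
  (v2,v4,v0) [-+-] → (-0.5507, 0.251169, -0.85)–(-0.5507, -0.805, -0.85)  len=1.0562
  (v1,v7,v3) [-+-] → (-0.5507, -0.251169, 0.85)–(-0.5507, 0.805, 0.85)  len=1.0562
  (v5,v1,v4) [+-+] → (-0.5507, -0.805, 0.85)–(-0.5507, -0.805, 0.26521)  len=0.5848
  (v5,v7,v1) [++-] → (-0.5507, -0.251169, 0.85)–(-0.5507, -0.805, 0.85)  len=0.5538
  (v3,v7,v2) [-+-] → (-0.5507, 0.805, 0.85)–(-0.5507, 0.805, -0.26521)  len=1.1152
  (v6,v4,v2) [++-] → (-0.5507, 0.251169, -0.85)–(-0.5507, 0.805, -0.85)  len=0.5538
  (v2,v7,v6) [-++] → (-0.5507, 0.805, -0.26521)–(-0.5507, 0.805, -0.85)  len=0.5848

Chained into 1 loop(s):
  loop 1: 8 segments, perimeter = 6.6200
Total perimeter = 6.620


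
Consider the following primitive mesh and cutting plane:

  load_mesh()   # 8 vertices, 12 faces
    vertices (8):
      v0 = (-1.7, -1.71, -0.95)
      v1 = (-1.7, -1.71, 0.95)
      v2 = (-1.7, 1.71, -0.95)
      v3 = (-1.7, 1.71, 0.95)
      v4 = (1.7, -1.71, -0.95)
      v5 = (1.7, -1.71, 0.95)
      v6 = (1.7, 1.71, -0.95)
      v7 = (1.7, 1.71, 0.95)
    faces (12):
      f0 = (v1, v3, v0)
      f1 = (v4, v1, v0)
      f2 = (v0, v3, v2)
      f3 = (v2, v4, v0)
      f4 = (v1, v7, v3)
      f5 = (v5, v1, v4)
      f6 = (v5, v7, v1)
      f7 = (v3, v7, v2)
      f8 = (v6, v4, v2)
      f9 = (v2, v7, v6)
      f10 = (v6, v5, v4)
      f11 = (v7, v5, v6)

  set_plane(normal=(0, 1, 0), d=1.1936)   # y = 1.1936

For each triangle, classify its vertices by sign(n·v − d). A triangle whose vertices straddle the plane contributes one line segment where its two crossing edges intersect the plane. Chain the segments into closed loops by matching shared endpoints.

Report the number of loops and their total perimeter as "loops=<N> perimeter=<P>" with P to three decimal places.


loops=1 perimeter=10.600

Straddling triangles (8 of 12):
  (v1,v3,v0) [-+-] → (-1.7, 1.1936, 0.95)–(-1.7, 1.1936, 0.663111)  len=0.2869
  (v0,v3,v2) [-++] → (-1.7, 1.1936, 0.663111)–(-1.7, 1.1936, -0.95)  len=1.6131
  (v2,v4,v0) [+--] → (-1.18662, 1.1936, -0.95)–(-1.7, 1.1936, -0.95)  len=0.5134
  (v1,v7,v3) [-++] → (1.18662, 1.1936, 0.95)–(-1.7, 1.1936, 0.95)  len=2.8866
  (v5,v7,v1) [-+-] → (1.7, 1.1936, 0.95)–(1.18662, 1.1936, 0.95)  len=0.5134
  (v6,v4,v2) [+-+] → (1.7, 1.1936, -0.95)–(-1.18662, 1.1936, -0.95)  len=2.8866
  (v6,v5,v4) [+--] → (1.7, 1.1936, -0.663111)–(1.7, 1.1936, -0.95)  len=0.2869
  (v7,v5,v6) [+-+] → (1.7, 1.1936, 0.95)–(1.7, 1.1936, -0.663111)  len=1.6131

Chained into 1 loop(s):
  loop 1: 8 segments, perimeter = 10.6000
Total perimeter = 10.600


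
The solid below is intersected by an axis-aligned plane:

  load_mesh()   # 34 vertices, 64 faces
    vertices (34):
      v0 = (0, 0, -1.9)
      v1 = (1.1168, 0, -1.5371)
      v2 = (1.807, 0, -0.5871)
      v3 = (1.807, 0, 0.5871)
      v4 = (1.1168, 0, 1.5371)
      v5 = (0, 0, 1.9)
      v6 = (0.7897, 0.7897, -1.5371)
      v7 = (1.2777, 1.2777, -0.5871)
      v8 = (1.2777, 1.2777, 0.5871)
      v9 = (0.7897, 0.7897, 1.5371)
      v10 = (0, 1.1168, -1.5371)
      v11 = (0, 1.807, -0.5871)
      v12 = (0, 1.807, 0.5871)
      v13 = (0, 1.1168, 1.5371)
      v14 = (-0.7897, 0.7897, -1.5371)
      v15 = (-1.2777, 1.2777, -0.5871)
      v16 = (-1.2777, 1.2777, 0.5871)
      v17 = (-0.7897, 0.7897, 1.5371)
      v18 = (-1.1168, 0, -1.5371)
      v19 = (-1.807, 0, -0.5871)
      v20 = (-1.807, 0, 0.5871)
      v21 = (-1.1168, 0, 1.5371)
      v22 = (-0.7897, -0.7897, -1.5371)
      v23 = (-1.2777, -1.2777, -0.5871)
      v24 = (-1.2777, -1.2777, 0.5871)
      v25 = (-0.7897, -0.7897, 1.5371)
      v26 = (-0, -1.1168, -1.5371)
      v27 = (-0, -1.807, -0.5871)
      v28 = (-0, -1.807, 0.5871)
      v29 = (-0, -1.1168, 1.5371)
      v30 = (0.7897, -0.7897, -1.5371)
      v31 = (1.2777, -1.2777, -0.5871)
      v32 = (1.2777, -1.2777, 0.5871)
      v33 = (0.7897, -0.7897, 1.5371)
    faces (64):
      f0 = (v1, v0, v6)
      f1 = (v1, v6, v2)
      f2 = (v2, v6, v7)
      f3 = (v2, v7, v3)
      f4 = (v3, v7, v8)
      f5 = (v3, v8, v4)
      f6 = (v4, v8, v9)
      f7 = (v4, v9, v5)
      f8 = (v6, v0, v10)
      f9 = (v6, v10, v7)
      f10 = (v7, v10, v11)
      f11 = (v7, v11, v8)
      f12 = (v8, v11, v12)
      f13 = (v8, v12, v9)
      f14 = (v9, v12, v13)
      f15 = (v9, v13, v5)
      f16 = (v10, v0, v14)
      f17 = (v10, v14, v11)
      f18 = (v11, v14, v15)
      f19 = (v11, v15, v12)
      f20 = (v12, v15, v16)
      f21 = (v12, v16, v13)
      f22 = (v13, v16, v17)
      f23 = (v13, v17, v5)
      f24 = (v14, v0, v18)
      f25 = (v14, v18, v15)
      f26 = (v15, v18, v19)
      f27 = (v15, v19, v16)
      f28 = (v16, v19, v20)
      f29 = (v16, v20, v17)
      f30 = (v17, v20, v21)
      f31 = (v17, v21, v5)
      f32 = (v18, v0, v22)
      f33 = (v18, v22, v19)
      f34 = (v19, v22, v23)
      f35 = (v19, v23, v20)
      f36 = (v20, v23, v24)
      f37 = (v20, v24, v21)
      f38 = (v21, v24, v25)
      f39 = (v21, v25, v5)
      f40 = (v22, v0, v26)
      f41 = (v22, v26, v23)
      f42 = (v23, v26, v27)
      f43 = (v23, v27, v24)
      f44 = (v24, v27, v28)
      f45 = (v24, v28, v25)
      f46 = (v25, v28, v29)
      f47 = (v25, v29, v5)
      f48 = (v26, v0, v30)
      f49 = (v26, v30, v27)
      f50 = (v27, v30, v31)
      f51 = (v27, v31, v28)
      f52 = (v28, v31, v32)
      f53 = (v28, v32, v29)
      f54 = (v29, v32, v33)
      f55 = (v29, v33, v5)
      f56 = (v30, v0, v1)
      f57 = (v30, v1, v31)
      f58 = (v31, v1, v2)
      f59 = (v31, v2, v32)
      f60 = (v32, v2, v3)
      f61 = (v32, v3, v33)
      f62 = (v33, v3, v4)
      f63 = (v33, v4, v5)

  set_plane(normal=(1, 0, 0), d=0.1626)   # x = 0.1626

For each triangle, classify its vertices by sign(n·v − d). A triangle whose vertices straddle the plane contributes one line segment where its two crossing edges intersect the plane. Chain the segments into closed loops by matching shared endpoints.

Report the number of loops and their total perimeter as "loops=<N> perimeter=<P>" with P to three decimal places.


loops=1 perimeter=11.432

Straddling triangles (20 of 64):
  (v1,v0,v6) [+-+] → (0.1626, 0, -1.84716)–(0.1626, 0.1626, -1.82528)  len=0.1641
  (v4,v9,v5) [++-] → (0.1626, 0.1626, 1.82528)–(0.1626, 0, 1.84716)  len=0.1641
  (v6,v0,v10) [+--] → (0.1626, 0.1626, -1.82528)–(0.1626, 1.04945, -1.5371)  len=0.9325
  (v6,v10,v7) [+-+] → (0.1626, 1.04945, -1.5371)–(0.1626, 1.13728, -1.4162)  len=0.1494
  (v7,v10,v11) [+--] → (0.1626, 1.13728, -1.4162)–(0.1626, 1.73964, -0.5871)  len=1.0248
  (v7,v11,v8) [+-+] → (0.1626, 1.73964, -0.5871)–(0.1626, 1.73964, -0.437671)  len=0.1494
  (v8,v11,v12) [+--] → (0.1626, 1.73964, -0.437671)–(0.1626, 1.73964, 0.5871)  len=1.0248
  (v8,v12,v9) [+-+] → (0.1626, 1.73964, 0.5871)–(0.1626, 1.59754, 0.782706)  len=0.2418
  (v9,v12,v13) [+--] → (0.1626, 1.59754, 0.782706)–(0.1626, 1.04945, 1.5371)  len=0.9325
  (v9,v13,v5) [+--] → (0.1626, 1.04945, 1.5371)–(0.1626, 0.1626, 1.82528)  len=0.9325
  (v26,v0,v30) [--+] → (0.1626, -0.1626, -1.82528)–(0.1626, -1.04945, -1.5371)  len=0.9325
  (v26,v30,v27) [-+-] → (0.1626, -1.04945, -1.5371)–(0.1626, -1.59754, -0.782706)  len=0.9325
  (v27,v30,v31) [-++] → (0.1626, -1.59754, -0.782706)–(0.1626, -1.73964, -0.5871)  len=0.2418
  (v27,v31,v28) [-+-] → (0.1626, -1.73964, -0.5871)–(0.1626, -1.73964, 0.437671)  len=1.0248
  (v28,v31,v32) [-++] → (0.1626, -1.73964, 0.437671)–(0.1626, -1.73964, 0.5871)  len=0.1494
  (v28,v32,v29) [-+-] → (0.1626, -1.73964, 0.5871)–(0.1626, -1.13728, 1.4162)  len=1.0248
  (v29,v32,v33) [-++] → (0.1626, -1.13728, 1.4162)–(0.1626, -1.04945, 1.5371)  len=0.1494
  (v29,v33,v5) [-+-] → (0.1626, -1.04945, 1.5371)–(0.1626, -0.1626, 1.82528)  len=0.9325
  (v30,v0,v1) [+-+] → (0.1626, -0.1626, -1.82528)–(0.1626, 0, -1.84716)  len=0.1641
  (v33,v4,v5) [++-] → (0.1626, 0, 1.84716)–(0.1626, -0.1626, 1.82528)  len=0.1641

Chained into 1 loop(s):
  loop 1: 20 segments, perimeter = 11.4317
Total perimeter = 11.432


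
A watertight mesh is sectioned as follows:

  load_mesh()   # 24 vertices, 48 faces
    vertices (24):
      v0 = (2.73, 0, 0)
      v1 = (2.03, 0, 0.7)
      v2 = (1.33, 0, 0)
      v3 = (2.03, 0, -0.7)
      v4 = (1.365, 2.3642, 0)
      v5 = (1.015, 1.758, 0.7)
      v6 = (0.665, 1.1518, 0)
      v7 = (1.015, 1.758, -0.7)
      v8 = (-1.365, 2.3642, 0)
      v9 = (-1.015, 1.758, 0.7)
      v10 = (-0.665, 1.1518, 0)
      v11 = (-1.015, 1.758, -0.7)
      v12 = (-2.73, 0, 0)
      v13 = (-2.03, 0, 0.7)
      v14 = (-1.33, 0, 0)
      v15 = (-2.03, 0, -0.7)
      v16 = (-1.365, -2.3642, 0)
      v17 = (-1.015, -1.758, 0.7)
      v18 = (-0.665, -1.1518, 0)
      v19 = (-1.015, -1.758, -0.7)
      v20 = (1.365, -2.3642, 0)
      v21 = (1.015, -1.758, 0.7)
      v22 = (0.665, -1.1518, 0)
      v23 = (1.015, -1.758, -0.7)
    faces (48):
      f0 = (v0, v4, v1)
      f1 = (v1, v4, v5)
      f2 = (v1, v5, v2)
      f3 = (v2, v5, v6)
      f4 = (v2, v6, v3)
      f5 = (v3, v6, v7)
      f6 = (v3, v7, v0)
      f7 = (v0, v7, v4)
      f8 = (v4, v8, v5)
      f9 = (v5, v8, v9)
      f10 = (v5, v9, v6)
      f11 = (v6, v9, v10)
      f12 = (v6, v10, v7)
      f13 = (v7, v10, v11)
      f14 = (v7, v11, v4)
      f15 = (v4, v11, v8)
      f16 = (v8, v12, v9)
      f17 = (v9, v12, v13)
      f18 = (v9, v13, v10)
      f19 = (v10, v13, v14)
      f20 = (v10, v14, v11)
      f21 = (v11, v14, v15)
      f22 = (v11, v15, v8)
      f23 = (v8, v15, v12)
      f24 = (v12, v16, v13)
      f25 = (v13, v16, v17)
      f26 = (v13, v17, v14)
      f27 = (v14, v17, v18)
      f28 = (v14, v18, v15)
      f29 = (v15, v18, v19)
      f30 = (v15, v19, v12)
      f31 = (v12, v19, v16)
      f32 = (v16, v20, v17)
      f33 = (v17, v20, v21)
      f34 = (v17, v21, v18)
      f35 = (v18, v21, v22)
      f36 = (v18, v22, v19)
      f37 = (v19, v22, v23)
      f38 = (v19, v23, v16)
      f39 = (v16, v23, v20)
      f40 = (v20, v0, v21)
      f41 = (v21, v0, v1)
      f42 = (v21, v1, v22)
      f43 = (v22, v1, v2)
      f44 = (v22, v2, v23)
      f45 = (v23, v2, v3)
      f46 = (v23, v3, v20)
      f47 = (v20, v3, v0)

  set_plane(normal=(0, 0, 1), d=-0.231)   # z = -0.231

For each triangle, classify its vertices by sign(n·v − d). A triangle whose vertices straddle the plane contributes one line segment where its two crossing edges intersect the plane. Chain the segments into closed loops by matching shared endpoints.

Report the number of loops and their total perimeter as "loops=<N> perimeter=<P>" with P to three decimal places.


loops=2 perimeter=24.360

Straddling triangles (24 of 48):
  (v2,v6,v3) [++-] → (1.11545, 0.771706, -0.231)–(1.561, 0, -0.231)  len=0.8911
  (v3,v6,v7) [-+-] → (1.11545, 0.771706, -0.231)–(0.7805, 1.35185, -0.231)  len=0.6699
  (v3,v7,v0) [--+] → (2.16405, 0.58014, -0.231)–(2.499, 0, -0.231)  len=0.6699
  (v0,v7,v4) [+-+] → (2.16405, 0.58014, -0.231)–(1.2495, 2.16415, -0.231)  len=1.8291
  (v6,v10,v7) [++-] → (-0.1106, 1.35185, -0.231)–(0.7805, 1.35185, -0.231)  len=0.8911
  (v7,v10,v11) [-+-] → (-0.1106, 1.35185, -0.231)–(-0.7805, 1.35185, -0.231)  len=0.6699
  (v7,v11,v4) [--+] → (0.5796, 2.16415, -0.231)–(1.2495, 2.16415, -0.231)  len=0.6699
  (v4,v11,v8) [+-+] → (0.5796, 2.16415, -0.231)–(-1.2495, 2.16415, -0.231)  len=1.8291
  (v10,v14,v11) [++-] → (-1.22605, 0.58014, -0.231)–(-0.7805, 1.35185, -0.231)  len=0.8911
  (v11,v14,v15) [-+-] → (-1.22605, 0.58014, -0.231)–(-1.561, 0, -0.231)  len=0.6699
  (v11,v15,v8) [--+] → (-1.58445, 1.58401, -0.231)–(-1.2495, 2.16415, -0.231)  len=0.6699
  (v8,v15,v12) [+-+] → (-1.58445, 1.58401, -0.231)–(-2.499, 0, -0.231)  len=1.8291
  (v14,v18,v15) [++-] → (-1.11545, -0.771706, -0.231)–(-1.561, 0, -0.231)  len=0.8911
  (v15,v18,v19) [-+-] → (-1.11545, -0.771706, -0.231)–(-0.7805, -1.35185, -0.231)  len=0.6699
  (v15,v19,v12) [--+] → (-2.16405, -0.58014, -0.231)–(-2.499, 0, -0.231)  len=0.6699
  (v12,v19,v16) [+-+] → (-2.16405, -0.58014, -0.231)–(-1.2495, -2.16415, -0.231)  len=1.8291
  (v18,v22,v19) [++-] → (0.1106, -1.35185, -0.231)–(-0.7805, -1.35185, -0.231)  len=0.8911
  (v19,v22,v23) [-+-] → (0.1106, -1.35185, -0.231)–(0.7805, -1.35185, -0.231)  len=0.6699
  (v19,v23,v16) [--+] → (-0.5796, -2.16415, -0.231)–(-1.2495, -2.16415, -0.231)  len=0.6699
  (v16,v23,v20) [+-+] → (-0.5796, -2.16415, -0.231)–(1.2495, -2.16415, -0.231)  len=1.8291
  (v22,v2,v23) [++-] → (1.22605, -0.58014, -0.231)–(0.7805, -1.35185, -0.231)  len=0.8911
  (v23,v2,v3) [-+-] → (1.22605, -0.58014, -0.231)–(1.561, 0, -0.231)  len=0.6699
  (v23,v3,v20) [--+] → (1.58445, -1.58401, -0.231)–(1.2495, -2.16415, -0.231)  len=0.6699
  (v20,v3,v0) [+-+] → (1.58445, -1.58401, -0.231)–(2.499, 0, -0.231)  len=1.8291

Chained into 2 loop(s):
  loop 1: 12 segments, perimeter = 9.3659
  loop 2: 12 segments, perimeter = 14.9938
Total perimeter = 24.360


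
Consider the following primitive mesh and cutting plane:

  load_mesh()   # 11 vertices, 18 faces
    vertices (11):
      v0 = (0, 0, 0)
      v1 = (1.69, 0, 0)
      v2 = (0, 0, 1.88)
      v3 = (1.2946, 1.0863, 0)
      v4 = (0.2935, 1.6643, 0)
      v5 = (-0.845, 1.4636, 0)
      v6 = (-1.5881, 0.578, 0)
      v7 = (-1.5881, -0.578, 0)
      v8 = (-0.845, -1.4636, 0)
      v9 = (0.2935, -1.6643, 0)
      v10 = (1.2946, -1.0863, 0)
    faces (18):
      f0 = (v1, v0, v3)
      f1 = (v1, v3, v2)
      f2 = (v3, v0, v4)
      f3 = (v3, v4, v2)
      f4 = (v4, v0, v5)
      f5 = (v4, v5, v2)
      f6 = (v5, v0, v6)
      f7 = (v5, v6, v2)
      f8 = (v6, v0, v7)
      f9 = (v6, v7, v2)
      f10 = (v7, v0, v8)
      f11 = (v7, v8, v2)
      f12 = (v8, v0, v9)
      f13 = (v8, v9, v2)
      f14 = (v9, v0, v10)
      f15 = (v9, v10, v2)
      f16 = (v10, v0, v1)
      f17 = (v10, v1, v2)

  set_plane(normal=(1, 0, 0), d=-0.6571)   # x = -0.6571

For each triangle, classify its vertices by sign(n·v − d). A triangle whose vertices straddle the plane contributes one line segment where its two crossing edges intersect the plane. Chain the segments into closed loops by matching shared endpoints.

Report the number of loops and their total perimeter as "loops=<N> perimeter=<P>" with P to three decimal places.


loops=1 perimeter=6.833

Straddling triangles (10 of 18):
  (v4,v0,v5) [++-] → (-0.6571, 1.13814, 0)–(-0.6571, 1.49672, 0)  len=0.3586
  (v4,v5,v2) [+-+] → (-0.6571, 1.49672, 0)–(-0.6571, 1.13814, 0.41805)  len=0.5508
  (v5,v0,v6) [-+-] → (-0.6571, 1.13814, 0)–(-0.6571, 0.239156, 0)  len=0.8990
  (v5,v6,v2) [--+] → (-0.6571, 0.239156, 1.10212)–(-0.6571, 1.13814, 0.41805)  len=1.1297
  (v6,v0,v7) [-+-] → (-0.6571, 0.239156, 0)–(-0.6571, -0.239156, 0)  len=0.4783
  (v6,v7,v2) [--+] → (-0.6571, -0.239156, 1.10212)–(-0.6571, 0.239156, 1.10212)  len=0.4783
  (v7,v0,v8) [-+-] → (-0.6571, -0.239156, 0)–(-0.6571, -1.13814, 0)  len=0.8990
  (v7,v8,v2) [--+] → (-0.6571, -1.13814, 0.41805)–(-0.6571, -0.239156, 1.10212)  len=1.1297
  (v8,v0,v9) [-++] → (-0.6571, -1.13814, 0)–(-0.6571, -1.49672, 0)  len=0.3586
  (v8,v9,v2) [-++] → (-0.6571, -1.49672, 0)–(-0.6571, -1.13814, 0.41805)  len=0.5508

Chained into 1 loop(s):
  loop 1: 10 segments, perimeter = 6.8326
Total perimeter = 6.833


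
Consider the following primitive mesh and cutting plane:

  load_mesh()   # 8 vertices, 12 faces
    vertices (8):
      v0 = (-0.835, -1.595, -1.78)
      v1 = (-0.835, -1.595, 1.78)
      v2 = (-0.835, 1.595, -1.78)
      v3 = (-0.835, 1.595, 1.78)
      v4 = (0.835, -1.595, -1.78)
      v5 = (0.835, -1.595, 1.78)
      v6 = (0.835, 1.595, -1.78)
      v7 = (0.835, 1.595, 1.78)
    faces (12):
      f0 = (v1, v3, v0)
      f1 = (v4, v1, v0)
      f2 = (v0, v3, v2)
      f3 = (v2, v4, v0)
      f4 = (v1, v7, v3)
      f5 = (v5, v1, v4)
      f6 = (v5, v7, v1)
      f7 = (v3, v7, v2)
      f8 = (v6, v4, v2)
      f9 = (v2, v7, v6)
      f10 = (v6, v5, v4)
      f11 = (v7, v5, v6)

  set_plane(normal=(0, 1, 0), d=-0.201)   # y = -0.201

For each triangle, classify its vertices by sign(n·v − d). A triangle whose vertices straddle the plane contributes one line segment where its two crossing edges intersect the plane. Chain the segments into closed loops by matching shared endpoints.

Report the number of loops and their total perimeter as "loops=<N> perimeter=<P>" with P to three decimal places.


loops=1 perimeter=10.460

Straddling triangles (8 of 12):
  (v1,v3,v0) [-+-] → (-0.835, -0.201, 1.78)–(-0.835, -0.201, -0.224313)  len=2.0043
  (v0,v3,v2) [-++] → (-0.835, -0.201, -0.224313)–(-0.835, -0.201, -1.78)  len=1.5557
  (v2,v4,v0) [+--] → (0.105226, -0.201, -1.78)–(-0.835, -0.201, -1.78)  len=0.9402
  (v1,v7,v3) [-++] → (-0.105226, -0.201, 1.78)–(-0.835, -0.201, 1.78)  len=0.7298
  (v5,v7,v1) [-+-] → (0.835, -0.201, 1.78)–(-0.105226, -0.201, 1.78)  len=0.9402
  (v6,v4,v2) [+-+] → (0.835, -0.201, -1.78)–(0.105226, -0.201, -1.78)  len=0.7298
  (v6,v5,v4) [+--] → (0.835, -0.201, 0.224313)–(0.835, -0.201, -1.78)  len=2.0043
  (v7,v5,v6) [+-+] → (0.835, -0.201, 1.78)–(0.835, -0.201, 0.224313)  len=1.5557

Chained into 1 loop(s):
  loop 1: 8 segments, perimeter = 10.4600
Total perimeter = 10.460


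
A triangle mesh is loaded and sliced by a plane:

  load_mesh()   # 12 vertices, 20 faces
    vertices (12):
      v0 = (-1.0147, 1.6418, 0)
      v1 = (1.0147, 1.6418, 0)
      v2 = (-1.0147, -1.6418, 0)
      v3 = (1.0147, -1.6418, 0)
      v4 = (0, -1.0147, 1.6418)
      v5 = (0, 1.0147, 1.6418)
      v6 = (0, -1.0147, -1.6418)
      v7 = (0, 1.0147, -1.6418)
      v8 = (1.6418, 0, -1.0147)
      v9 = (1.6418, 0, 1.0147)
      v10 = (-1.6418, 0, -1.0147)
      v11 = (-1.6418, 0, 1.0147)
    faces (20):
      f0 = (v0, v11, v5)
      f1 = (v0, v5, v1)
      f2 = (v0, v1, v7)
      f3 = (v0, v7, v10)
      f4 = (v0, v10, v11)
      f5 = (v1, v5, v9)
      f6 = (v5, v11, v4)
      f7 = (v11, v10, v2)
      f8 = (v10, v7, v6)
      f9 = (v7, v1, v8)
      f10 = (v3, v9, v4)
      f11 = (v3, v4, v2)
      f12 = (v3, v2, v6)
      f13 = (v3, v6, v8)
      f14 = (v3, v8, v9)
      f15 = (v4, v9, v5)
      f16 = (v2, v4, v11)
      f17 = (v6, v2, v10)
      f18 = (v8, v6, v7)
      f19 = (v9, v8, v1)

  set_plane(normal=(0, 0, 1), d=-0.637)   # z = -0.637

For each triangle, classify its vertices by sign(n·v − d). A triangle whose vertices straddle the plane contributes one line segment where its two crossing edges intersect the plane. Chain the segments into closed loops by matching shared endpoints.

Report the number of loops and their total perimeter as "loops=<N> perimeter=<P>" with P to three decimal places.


Straddling triangles (10 of 20):
  (v0,v1,v7) [++-] → (0.621008, 1.39849, -0.637)–(-0.621008, 1.39849, -0.637)  len=1.2420
  (v0,v7,v10) [+--] → (-0.621008, 1.39849, -0.637)–(-1.40838, 0.611124, -0.637)  len=1.1135
  (v0,v10,v11) [+-+] → (-1.40838, 0.611124, -0.637)–(-1.6418, 0, -0.637)  len=0.6542
  (v11,v10,v2) [+-+] → (-1.6418, 0, -0.637)–(-1.40838, -0.611124, -0.637)  len=0.6542
  (v7,v1,v8) [-+-] → (0.621008, 1.39849, -0.637)–(1.40838, 0.611124, -0.637)  len=1.1135
  (v3,v2,v6) [++-] → (-0.621008, -1.39849, -0.637)–(0.621008, -1.39849, -0.637)  len=1.2420
  (v3,v6,v8) [+--] → (0.621008, -1.39849, -0.637)–(1.40838, -0.611124, -0.637)  len=1.1135
  (v3,v8,v9) [+-+] → (1.40838, -0.611124, -0.637)–(1.6418, 0, -0.637)  len=0.6542
  (v6,v2,v10) [-+-] → (-0.621008, -1.39849, -0.637)–(-1.40838, -0.611124, -0.637)  len=1.1135
  (v9,v8,v1) [+-+] → (1.6418, 0, -0.637)–(1.40838, 0.611124, -0.637)  len=0.6542

Chained into 1 loop(s):
  loop 1: 10 segments, perimeter = 9.5548
Total perimeter = 9.555

loops=1 perimeter=9.555


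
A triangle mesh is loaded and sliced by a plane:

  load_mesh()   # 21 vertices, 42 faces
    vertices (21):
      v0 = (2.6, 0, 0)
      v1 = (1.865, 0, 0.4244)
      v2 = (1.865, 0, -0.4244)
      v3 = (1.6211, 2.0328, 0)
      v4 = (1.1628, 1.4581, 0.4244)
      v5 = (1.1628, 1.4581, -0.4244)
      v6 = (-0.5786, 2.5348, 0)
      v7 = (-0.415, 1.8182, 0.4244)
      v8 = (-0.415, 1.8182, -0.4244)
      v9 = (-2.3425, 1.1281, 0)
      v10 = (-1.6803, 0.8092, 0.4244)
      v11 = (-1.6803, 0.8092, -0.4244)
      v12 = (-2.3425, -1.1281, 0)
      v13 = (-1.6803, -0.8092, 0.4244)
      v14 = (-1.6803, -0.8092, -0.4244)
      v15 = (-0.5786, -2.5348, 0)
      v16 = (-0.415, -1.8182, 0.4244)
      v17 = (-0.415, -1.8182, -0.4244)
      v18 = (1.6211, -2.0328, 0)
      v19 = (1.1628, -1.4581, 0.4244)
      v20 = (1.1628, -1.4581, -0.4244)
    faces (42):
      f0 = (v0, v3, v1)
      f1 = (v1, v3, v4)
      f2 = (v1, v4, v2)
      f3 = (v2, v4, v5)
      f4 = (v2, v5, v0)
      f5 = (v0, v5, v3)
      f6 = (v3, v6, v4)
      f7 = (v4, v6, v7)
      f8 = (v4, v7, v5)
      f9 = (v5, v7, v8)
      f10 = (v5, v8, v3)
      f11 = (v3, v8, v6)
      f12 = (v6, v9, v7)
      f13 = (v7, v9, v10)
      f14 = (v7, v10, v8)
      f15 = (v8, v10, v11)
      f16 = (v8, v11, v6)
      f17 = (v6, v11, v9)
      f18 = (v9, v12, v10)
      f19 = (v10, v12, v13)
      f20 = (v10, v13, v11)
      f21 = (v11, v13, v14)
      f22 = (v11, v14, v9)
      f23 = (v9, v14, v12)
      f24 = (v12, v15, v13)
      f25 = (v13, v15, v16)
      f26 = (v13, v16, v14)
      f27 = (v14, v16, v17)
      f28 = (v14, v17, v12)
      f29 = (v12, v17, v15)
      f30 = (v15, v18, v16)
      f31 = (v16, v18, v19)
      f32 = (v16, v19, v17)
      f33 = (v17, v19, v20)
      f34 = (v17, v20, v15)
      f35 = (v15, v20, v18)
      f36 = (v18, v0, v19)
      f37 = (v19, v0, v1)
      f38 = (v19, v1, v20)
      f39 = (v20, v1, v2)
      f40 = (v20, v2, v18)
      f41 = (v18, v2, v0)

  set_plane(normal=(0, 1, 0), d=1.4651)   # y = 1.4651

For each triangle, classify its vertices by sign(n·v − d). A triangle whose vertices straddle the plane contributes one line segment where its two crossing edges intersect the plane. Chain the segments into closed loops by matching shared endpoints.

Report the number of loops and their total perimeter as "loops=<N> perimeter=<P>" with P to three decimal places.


Straddling triangles (14 of 42):
  (v0,v3,v1) [-+-] → (1.89448, 1.4651, 0)–(1.68921, 1.4651, 0.118522)  len=0.2370
  (v1,v3,v4) [-+-] → (1.68921, 1.4651, 0.118522)–(1.16838, 1.4651, 0.419231)  len=0.6014
  (v0,v5,v3) [--+] → (1.16838, 1.4651, -0.419231)–(1.89448, 1.4651, 0)  len=0.8384
  (v3,v6,v4) [++-] → (1.15148, 1.4651, 0.421641)–(1.16838, 1.4651, 0.419231)  len=0.0171
  (v4,v6,v7) [-++] → (1.15148, 1.4651, 0.421641)–(1.13213, 1.4651, 0.4244)  len=0.0195
  (v4,v7,v5) [-+-] → (1.13213, 1.4651, 0.4244)–(1.13213, 1.4651, -0.4079)  len=0.8323
  (v5,v7,v8) [-++] → (1.13213, 1.4651, -0.4079)–(1.13213, 1.4651, -0.4244)  len=0.0165
  (v5,v8,v3) [-++] → (1.13213, 1.4651, -0.4244)–(1.16838, 1.4651, -0.419231)  len=0.0366
  (v6,v9,v7) [+-+] → (-1.91993, 1.4651, 0)–(-1.40123, 1.4651, 0.207249)  len=0.5586
  (v7,v9,v10) [+--] → (-1.40123, 1.4651, 0.207249)–(-0.857792, 1.4651, 0.4244)  len=0.5852
  (v7,v10,v8) [+-+] → (-0.857792, 1.4651, 0.4244)–(-0.857792, 1.4651, -0.127362)  len=0.5518
  (v8,v10,v11) [+--] → (-0.857792, 1.4651, -0.127362)–(-0.857792, 1.4651, -0.4244)  len=0.2970
  (v8,v11,v6) [+-+] → (-0.857792, 1.4651, -0.4244)–(-1.26154, 1.4651, -0.263086)  len=0.4348
  (v6,v11,v9) [+--] → (-1.26154, 1.4651, -0.263086)–(-1.91993, 1.4651, 0)  len=0.7090

Chained into 2 loop(s):
  loop 1: 8 segments, perimeter = 2.5989
  loop 2: 6 segments, perimeter = 3.1364
Total perimeter = 5.735

loops=2 perimeter=5.735


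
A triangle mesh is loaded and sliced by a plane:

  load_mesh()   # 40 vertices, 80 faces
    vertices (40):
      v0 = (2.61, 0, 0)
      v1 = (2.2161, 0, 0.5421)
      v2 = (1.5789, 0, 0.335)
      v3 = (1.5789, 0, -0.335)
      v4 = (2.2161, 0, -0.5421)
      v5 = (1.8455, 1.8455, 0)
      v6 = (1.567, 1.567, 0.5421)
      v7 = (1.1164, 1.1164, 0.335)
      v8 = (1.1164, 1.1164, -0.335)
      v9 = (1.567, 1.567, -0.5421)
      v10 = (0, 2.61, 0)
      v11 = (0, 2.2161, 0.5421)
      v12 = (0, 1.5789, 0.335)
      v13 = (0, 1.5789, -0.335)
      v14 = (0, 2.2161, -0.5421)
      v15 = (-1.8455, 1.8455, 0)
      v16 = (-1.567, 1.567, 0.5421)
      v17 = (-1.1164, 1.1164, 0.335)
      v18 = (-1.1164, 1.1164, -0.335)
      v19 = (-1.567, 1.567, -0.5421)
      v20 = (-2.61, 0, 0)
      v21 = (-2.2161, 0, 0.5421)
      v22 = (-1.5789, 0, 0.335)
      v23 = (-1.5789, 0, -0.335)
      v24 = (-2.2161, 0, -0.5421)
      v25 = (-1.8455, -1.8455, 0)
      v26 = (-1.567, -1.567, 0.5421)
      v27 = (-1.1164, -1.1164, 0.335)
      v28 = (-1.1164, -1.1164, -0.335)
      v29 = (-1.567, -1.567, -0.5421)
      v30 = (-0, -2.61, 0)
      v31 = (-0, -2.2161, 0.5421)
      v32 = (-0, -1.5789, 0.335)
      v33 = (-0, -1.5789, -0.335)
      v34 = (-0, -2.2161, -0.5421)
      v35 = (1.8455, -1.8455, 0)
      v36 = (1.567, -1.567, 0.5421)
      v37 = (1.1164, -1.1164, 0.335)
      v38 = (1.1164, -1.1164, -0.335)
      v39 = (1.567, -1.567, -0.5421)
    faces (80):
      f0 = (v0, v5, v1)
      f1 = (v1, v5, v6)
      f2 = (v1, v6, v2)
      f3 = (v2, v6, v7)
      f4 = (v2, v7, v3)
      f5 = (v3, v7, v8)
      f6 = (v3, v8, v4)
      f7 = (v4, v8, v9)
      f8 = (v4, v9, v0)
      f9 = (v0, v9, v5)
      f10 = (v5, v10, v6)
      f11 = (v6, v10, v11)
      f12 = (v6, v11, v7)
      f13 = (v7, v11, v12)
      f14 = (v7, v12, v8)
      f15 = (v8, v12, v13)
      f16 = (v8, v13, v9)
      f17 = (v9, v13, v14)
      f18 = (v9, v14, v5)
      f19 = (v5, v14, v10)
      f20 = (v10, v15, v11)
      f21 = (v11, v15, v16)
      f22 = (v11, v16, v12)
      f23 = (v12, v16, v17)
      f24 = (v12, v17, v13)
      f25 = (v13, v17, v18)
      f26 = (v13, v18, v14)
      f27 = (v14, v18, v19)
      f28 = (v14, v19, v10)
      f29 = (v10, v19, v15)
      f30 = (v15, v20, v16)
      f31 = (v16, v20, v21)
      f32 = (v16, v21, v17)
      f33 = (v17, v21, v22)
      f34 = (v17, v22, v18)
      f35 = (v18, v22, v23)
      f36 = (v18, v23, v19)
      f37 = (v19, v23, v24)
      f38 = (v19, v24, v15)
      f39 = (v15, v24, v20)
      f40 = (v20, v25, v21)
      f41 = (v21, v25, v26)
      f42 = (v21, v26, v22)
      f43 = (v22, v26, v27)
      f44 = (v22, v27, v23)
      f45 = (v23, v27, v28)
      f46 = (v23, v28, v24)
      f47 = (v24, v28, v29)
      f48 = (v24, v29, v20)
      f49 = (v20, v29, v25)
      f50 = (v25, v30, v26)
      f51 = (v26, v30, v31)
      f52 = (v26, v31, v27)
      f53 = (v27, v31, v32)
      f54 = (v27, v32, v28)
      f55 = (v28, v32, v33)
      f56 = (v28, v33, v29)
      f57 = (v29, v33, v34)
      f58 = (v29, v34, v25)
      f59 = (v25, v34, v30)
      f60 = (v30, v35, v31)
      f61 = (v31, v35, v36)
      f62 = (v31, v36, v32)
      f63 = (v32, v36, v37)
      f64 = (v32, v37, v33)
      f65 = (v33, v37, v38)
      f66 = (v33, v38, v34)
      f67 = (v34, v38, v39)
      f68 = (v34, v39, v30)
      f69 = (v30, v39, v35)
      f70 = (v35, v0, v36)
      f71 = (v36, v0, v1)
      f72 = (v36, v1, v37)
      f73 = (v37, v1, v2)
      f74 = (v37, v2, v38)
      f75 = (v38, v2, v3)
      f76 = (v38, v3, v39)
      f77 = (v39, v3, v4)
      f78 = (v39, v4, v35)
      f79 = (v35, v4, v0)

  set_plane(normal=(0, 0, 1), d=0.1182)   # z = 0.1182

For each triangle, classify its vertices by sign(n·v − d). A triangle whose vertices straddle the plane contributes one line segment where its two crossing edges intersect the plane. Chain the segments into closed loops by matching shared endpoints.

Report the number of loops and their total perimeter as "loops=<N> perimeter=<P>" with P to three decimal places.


Straddling triangles (32 of 80):
  (v0,v5,v1) [--+] → (1.92631, 1.44311, 0.1182)–(2.52411, 0, 0.1182)  len=1.5620
  (v1,v5,v6) [+-+] → (1.92631, 1.44311, 0.1182)–(1.78478, 1.78478, 0.1182)  len=0.3698
  (v2,v7,v3) [++-] → (1.26606, 0.755153, 0.1182)–(1.5789, 0, 0.1182)  len=0.8174
  (v3,v7,v8) [-+-] → (1.26606, 0.755153, 0.1182)–(1.1164, 1.1164, 0.1182)  len=0.3910
  (v5,v10,v6) [--+] → (0.34167, 2.38258, 0.1182)–(1.78478, 1.78478, 0.1182)  len=1.5620
  (v6,v10,v11) [+-+] → (0.34167, 2.38258, 0.1182)–(0, 2.52411, 0.1182)  len=0.3698
  (v7,v12,v8) [++-] → (0.361247, 1.42924, 0.1182)–(1.1164, 1.1164, 0.1182)  len=0.8174
  (v8,v12,v13) [-+-] → (0.361247, 1.42924, 0.1182)–(0, 1.5789, 0.1182)  len=0.3910
  (v10,v15,v11) [--+] → (-1.44311, 1.92631, 0.1182)–(0, 2.52411, 0.1182)  len=1.5620
  (v11,v15,v16) [+-+] → (-1.44311, 1.92631, 0.1182)–(-1.78478, 1.78478, 0.1182)  len=0.3698
  (v12,v17,v13) [++-] → (-0.755153, 1.26606, 0.1182)–(0, 1.5789, 0.1182)  len=0.8174
  (v13,v17,v18) [-+-] → (-0.755153, 1.26606, 0.1182)–(-1.1164, 1.1164, 0.1182)  len=0.3910
  (v15,v20,v16) [--+] → (-2.38258, 0.34167, 0.1182)–(-1.78478, 1.78478, 0.1182)  len=1.5620
  (v16,v20,v21) [+-+] → (-2.38258, 0.34167, 0.1182)–(-2.52411, 0, 0.1182)  len=0.3698
  (v17,v22,v18) [++-] → (-1.42924, 0.361247, 0.1182)–(-1.1164, 1.1164, 0.1182)  len=0.8174
  (v18,v22,v23) [-+-] → (-1.42924, 0.361247, 0.1182)–(-1.5789, 0, 0.1182)  len=0.3910
  (v20,v25,v21) [--+] → (-1.92631, -1.44311, 0.1182)–(-2.52411, 0, 0.1182)  len=1.5620
  (v21,v25,v26) [+-+] → (-1.92631, -1.44311, 0.1182)–(-1.78478, -1.78478, 0.1182)  len=0.3698
  (v22,v27,v23) [++-] → (-1.26606, -0.755153, 0.1182)–(-1.5789, 0, 0.1182)  len=0.8174
  (v23,v27,v28) [-+-] → (-1.26606, -0.755153, 0.1182)–(-1.1164, -1.1164, 0.1182)  len=0.3910
  (v25,v30,v26) [--+] → (-0.34167, -2.38258, 0.1182)–(-1.78478, -1.78478, 0.1182)  len=1.5620
  (v26,v30,v31) [+-+] → (-0.34167, -2.38258, 0.1182)–(0, -2.52411, 0.1182)  len=0.3698
  (v27,v32,v28) [++-] → (-0.361247, -1.42924, 0.1182)–(-1.1164, -1.1164, 0.1182)  len=0.8174
  (v28,v32,v33) [-+-] → (-0.361247, -1.42924, 0.1182)–(0, -1.5789, 0.1182)  len=0.3910
  (v30,v35,v31) [--+] → (1.44311, -1.92631, 0.1182)–(0, -2.52411, 0.1182)  len=1.5620
  (v31,v35,v36) [+-+] → (1.44311, -1.92631, 0.1182)–(1.78478, -1.78478, 0.1182)  len=0.3698
  (v32,v37,v33) [++-] → (0.755153, -1.26606, 0.1182)–(0, -1.5789, 0.1182)  len=0.8174
  (v33,v37,v38) [-+-] → (0.755153, -1.26606, 0.1182)–(1.1164, -1.1164, 0.1182)  len=0.3910
  (v35,v0,v36) [--+] → (2.38258, -0.34167, 0.1182)–(1.78478, -1.78478, 0.1182)  len=1.5620
  (v36,v0,v1) [+-+] → (2.38258, -0.34167, 0.1182)–(2.52411, 0, 0.1182)  len=0.3698
  (v37,v2,v38) [++-] → (1.42924, -0.361247, 0.1182)–(1.1164, -1.1164, 0.1182)  len=0.8174
  (v38,v2,v3) [-+-] → (1.42924, -0.361247, 0.1182)–(1.5789, 0, 0.1182)  len=0.3910

Chained into 2 loop(s):
  loop 1: 16 segments, perimeter = 15.4548
  loop 2: 16 segments, perimeter = 9.6673
Total perimeter = 25.122

loops=2 perimeter=25.122


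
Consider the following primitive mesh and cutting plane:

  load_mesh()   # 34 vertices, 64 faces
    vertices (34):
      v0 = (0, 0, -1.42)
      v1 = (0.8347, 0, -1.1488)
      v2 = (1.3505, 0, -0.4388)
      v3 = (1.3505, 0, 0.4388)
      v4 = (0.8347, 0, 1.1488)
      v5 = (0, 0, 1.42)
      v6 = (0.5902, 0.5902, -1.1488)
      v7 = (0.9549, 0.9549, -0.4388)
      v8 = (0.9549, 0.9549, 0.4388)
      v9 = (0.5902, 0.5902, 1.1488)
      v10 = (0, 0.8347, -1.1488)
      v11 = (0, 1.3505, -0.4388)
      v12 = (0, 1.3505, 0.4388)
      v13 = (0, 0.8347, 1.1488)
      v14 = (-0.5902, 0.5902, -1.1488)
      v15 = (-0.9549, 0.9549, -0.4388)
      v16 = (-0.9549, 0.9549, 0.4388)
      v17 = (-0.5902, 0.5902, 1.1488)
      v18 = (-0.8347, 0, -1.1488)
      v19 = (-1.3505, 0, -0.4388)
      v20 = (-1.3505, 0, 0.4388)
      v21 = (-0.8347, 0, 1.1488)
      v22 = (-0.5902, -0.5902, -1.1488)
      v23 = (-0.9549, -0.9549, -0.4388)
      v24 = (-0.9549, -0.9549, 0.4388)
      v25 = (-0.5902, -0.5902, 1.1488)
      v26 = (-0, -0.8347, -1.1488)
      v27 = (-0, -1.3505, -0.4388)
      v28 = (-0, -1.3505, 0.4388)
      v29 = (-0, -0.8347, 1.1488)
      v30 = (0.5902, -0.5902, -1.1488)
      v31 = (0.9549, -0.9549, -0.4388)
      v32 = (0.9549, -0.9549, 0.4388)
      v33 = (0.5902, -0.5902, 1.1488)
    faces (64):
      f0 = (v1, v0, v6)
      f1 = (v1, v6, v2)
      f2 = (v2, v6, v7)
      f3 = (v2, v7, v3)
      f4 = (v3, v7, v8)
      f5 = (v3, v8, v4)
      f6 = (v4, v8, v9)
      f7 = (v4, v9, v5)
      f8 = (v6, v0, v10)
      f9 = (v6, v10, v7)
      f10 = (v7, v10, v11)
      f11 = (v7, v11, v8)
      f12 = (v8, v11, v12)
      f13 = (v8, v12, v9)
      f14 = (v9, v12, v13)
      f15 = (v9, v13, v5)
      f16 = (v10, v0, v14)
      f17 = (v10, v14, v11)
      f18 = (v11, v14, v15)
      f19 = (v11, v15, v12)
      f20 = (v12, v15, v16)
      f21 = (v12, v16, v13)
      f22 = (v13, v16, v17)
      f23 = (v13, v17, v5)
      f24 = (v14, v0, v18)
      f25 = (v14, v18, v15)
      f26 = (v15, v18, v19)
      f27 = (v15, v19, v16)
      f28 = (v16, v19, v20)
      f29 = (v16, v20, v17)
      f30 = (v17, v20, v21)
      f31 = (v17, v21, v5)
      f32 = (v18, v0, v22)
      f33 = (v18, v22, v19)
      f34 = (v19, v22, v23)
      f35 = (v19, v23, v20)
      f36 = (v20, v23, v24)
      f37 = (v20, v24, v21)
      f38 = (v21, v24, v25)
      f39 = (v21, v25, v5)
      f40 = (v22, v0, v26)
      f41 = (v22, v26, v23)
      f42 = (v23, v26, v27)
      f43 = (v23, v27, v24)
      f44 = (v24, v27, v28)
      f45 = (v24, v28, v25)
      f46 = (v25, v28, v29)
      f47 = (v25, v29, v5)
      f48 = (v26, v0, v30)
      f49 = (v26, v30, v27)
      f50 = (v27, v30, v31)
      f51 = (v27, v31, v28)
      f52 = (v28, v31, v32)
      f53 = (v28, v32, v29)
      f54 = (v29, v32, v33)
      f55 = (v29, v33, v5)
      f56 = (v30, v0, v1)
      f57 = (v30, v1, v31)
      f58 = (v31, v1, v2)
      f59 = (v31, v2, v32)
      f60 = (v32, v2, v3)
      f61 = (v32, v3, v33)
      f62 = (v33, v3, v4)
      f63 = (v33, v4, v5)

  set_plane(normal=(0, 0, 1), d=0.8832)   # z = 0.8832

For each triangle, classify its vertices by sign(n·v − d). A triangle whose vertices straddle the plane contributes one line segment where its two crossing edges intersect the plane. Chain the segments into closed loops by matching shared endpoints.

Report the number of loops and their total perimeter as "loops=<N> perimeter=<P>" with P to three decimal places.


loops=1 perimeter=6.292

Straddling triangles (16 of 64):
  (v3,v8,v4) [--+] → (0.879665, 0.357213, 0.8832)–(1.02765, 0, 0.8832)  len=0.3867
  (v4,v8,v9) [+-+] → (0.879665, 0.357213, 0.8832)–(0.726629, 0.726629, 0.8832)  len=0.3999
  (v8,v12,v9) [--+] → (0.369415, 0.874616, 0.8832)–(0.726629, 0.726629, 0.8832)  len=0.3867
  (v9,v12,v13) [+-+] → (0.369415, 0.874616, 0.8832)–(0, 1.02765, 0.8832)  len=0.3999
  (v12,v16,v13) [--+] → (-0.357213, 0.879665, 0.8832)–(0, 1.02765, 0.8832)  len=0.3867
  (v13,v16,v17) [+-+] → (-0.357213, 0.879665, 0.8832)–(-0.726629, 0.726629, 0.8832)  len=0.3999
  (v16,v20,v17) [--+] → (-0.874616, 0.369415, 0.8832)–(-0.726629, 0.726629, 0.8832)  len=0.3867
  (v17,v20,v21) [+-+] → (-0.874616, 0.369415, 0.8832)–(-1.02765, 0, 0.8832)  len=0.3999
  (v20,v24,v21) [--+] → (-0.879665, -0.357213, 0.8832)–(-1.02765, 0, 0.8832)  len=0.3867
  (v21,v24,v25) [+-+] → (-0.879665, -0.357213, 0.8832)–(-0.726629, -0.726629, 0.8832)  len=0.3999
  (v24,v28,v25) [--+] → (-0.369415, -0.874616, 0.8832)–(-0.726629, -0.726629, 0.8832)  len=0.3867
  (v25,v28,v29) [+-+] → (-0.369415, -0.874616, 0.8832)–(0, -1.02765, 0.8832)  len=0.3999
  (v28,v32,v29) [--+] → (0.357213, -0.879665, 0.8832)–(0, -1.02765, 0.8832)  len=0.3867
  (v29,v32,v33) [+-+] → (0.357213, -0.879665, 0.8832)–(0.726629, -0.726629, 0.8832)  len=0.3999
  (v32,v3,v33) [--+] → (0.874616, -0.369415, 0.8832)–(0.726629, -0.726629, 0.8832)  len=0.3867
  (v33,v3,v4) [+-+] → (0.874616, -0.369415, 0.8832)–(1.02765, 0, 0.8832)  len=0.3999

Chained into 1 loop(s):
  loop 1: 16 segments, perimeter = 6.2921
Total perimeter = 6.292
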